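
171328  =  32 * 5354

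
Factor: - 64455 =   -  3^1*5^1*4297^1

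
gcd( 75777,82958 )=1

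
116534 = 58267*2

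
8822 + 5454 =14276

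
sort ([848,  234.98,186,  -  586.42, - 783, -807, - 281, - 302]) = [ - 807, - 783,  -  586.42, - 302, - 281, 186, 234.98,848]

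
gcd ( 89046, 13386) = 582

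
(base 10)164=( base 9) 202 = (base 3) 20002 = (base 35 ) 4O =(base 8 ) 244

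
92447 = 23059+69388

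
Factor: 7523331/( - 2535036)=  - 2507777/845012 = - 2^(-2 )*7^ (- 1)*103^( - 1)*293^ (-1)*2507777^1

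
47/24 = 1 + 23/24 = 1.96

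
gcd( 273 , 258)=3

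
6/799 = 6/799 =0.01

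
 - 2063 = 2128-4191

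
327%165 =162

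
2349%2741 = 2349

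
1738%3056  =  1738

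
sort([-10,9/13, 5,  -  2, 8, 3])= [-10, - 2,9/13,3, 5, 8] 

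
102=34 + 68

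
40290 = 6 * 6715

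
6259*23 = 143957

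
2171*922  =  2001662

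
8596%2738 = 382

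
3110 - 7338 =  - 4228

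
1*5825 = 5825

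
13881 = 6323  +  7558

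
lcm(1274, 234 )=11466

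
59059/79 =59059/79 = 747.58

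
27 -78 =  - 51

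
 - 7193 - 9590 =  - 16783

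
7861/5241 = 7861/5241 = 1.50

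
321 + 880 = 1201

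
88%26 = 10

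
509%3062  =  509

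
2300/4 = 575 = 575.00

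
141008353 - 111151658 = 29856695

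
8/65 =8/65 = 0.12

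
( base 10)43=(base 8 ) 53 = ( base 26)1h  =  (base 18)27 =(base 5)133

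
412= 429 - 17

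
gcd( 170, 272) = 34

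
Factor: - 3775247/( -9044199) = 3^ ( - 2)*7^1*539321^1 * 1004911^ (- 1)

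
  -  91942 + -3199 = -95141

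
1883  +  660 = 2543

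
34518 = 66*523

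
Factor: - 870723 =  - 3^3 * 7^1*17^1*271^1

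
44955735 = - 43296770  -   - 88252505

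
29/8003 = 29/8003 = 0.00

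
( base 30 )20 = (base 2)111100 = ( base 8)74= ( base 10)60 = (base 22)2g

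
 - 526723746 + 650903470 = 124179724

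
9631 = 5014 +4617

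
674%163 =22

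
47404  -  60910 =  -13506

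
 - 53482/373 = - 144 + 230/373 = - 143.38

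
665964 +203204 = 869168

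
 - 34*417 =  - 14178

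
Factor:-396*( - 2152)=2^5*3^2*11^1*269^1 = 852192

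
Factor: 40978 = 2^1 * 7^1*2927^1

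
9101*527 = 4796227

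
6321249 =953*6633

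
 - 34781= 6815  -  41596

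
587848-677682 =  - 89834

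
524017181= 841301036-317283855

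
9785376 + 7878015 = 17663391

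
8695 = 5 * 1739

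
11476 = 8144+3332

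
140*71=9940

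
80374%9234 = 6502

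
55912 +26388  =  82300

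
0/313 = 0 = 0.00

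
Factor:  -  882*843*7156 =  - 2^3  *3^3*7^2*281^1*1789^1 = - 5320672056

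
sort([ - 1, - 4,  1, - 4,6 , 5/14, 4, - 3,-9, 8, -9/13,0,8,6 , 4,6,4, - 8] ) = [  -  9, - 8, - 4, -4, - 3, - 1, - 9/13,0,5/14,1, 4,4, 4,6, 6,  6, 8,8 ]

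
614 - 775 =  - 161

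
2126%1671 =455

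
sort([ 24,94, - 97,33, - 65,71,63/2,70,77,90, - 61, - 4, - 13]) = [-97,-65, - 61, - 13, - 4 , 24,63/2, 33, 70,71, 77,90 , 94] 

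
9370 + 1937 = 11307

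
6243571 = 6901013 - 657442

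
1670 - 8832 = -7162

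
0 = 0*558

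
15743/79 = 199+ 22/79=199.28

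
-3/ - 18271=3/18271 = 0.00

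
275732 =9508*29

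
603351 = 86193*7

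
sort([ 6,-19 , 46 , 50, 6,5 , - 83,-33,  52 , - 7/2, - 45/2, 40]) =[ - 83, - 33 ,-45/2, - 19,  -  7/2,5 , 6,6 , 40 , 46,50,52]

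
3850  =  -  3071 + 6921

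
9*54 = 486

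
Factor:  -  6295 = -5^1*1259^1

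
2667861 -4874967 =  - 2207106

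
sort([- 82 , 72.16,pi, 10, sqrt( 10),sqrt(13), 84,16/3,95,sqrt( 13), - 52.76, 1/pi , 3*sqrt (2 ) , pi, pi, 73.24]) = [  -  82, - 52.76, 1/pi, pi,pi,pi, sqrt( 10),sqrt(13 ),sqrt( 13 ) , 3*sqrt ( 2), 16/3,10,  72.16,  73.24,84, 95]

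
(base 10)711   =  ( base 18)239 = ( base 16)2C7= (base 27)Q9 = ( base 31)MT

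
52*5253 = 273156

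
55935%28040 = 27895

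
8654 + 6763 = 15417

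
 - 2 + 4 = 2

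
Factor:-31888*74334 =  - 2^5 * 3^1*13^1* 953^1* 1993^1=- 2370362592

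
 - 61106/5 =-61106/5 = - 12221.20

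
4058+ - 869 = 3189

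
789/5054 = 789/5054 = 0.16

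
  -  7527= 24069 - 31596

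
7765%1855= 345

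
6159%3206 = 2953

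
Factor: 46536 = 2^3*3^1 * 7^1 * 277^1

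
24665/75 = 4933/15 = 328.87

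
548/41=548/41 = 13.37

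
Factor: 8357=61^1*137^1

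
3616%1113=277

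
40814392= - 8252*( - 4946)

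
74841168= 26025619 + 48815549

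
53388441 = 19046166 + 34342275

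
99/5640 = 33/1880 = 0.02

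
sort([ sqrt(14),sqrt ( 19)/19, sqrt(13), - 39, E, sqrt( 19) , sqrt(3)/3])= [ - 39, sqrt(19)/19,sqrt( 3 ) /3,E, sqrt(13),sqrt( 14 ), sqrt( 19)]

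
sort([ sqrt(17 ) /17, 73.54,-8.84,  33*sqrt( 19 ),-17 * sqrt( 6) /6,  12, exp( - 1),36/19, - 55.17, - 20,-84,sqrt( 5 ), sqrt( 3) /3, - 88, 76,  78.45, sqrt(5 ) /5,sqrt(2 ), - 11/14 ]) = [ - 88, - 84,- 55.17,-20, -8.84,-17*sqrt( 6 )/6, - 11/14, sqrt ( 17)/17,  exp(-1),  sqrt(5)/5,sqrt( 3 ) /3, sqrt(2), 36/19,sqrt (5 ), 12,  73.54, 76 , 78.45, 33*sqrt(19) ] 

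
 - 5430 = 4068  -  9498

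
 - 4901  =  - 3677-1224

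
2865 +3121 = 5986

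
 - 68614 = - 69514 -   -  900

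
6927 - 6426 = 501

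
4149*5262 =21832038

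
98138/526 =49069/263 = 186.57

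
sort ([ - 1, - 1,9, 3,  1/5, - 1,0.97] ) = [-1, - 1, - 1, 1/5, 0.97, 3,  9]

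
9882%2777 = 1551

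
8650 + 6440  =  15090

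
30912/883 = 30912/883 = 35.01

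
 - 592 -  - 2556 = 1964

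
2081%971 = 139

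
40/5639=40/5639 = 0.01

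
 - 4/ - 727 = 4/727 = 0.01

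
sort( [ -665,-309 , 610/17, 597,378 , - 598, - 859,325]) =[ - 859,  -  665, - 598,-309, 610/17, 325, 378, 597]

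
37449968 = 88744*422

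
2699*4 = 10796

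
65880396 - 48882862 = 16997534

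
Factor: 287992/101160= 35999/12645 = 3^( - 2 )*5^( - 1 ) * 281^(  -  1)*35999^1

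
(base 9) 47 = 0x2b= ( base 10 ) 43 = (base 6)111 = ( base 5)133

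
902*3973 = 3583646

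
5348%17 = 10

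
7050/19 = 371  +  1/19 = 371.05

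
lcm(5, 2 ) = 10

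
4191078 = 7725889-3534811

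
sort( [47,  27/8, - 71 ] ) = [ - 71,27/8,  47 ] 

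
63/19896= 21/6632 = 0.00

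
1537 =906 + 631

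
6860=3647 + 3213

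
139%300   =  139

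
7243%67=7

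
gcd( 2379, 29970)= 3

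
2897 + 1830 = 4727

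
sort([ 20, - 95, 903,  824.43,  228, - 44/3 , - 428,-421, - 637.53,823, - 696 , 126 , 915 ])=[ - 696,-637.53, - 428, - 421, - 95,-44/3, 20,126 , 228,823, 824.43 , 903, 915]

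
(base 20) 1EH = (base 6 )3121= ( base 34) KH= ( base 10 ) 697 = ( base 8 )1271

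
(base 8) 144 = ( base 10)100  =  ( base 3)10201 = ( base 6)244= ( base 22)4c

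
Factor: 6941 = 11^1*631^1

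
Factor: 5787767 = 5787767^1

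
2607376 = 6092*428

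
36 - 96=- 60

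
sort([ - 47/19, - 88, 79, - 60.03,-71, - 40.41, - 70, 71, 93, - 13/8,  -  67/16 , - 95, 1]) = [-95, - 88, - 71, - 70,-60.03, - 40.41, - 67/16, - 47/19, - 13/8,1,71,79,93]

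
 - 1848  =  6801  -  8649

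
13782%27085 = 13782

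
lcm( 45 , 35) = 315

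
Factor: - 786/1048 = -3/4 = - 2^( - 2 )*3^1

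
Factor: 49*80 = 2^4*5^1* 7^2 = 3920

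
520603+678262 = 1198865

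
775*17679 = 13701225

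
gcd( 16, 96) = 16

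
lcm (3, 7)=21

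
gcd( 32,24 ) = 8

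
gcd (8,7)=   1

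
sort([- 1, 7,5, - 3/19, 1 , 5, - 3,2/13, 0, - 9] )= [ - 9,-3,  -  1, - 3/19, 0 , 2/13,  1, 5, 5 , 7 ]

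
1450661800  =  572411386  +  878250414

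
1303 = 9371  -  8068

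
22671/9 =2519=2519.00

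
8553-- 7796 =16349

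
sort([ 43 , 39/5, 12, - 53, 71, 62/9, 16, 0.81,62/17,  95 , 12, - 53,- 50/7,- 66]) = [ - 66, - 53, - 53 ,-50/7, 0.81,62/17, 62/9,39/5,12 , 12, 16, 43, 71 , 95]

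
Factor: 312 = 2^3*3^1*13^1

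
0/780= 0=0.00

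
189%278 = 189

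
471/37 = 471/37= 12.73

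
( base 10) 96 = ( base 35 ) 2Q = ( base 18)56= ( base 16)60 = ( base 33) 2U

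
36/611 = 36/611 = 0.06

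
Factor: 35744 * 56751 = 2^5 * 3^1*1117^1*18917^1 = 2028507744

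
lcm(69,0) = 0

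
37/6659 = 37/6659 = 0.01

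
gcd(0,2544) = 2544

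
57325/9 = 6369 + 4/9 = 6369.44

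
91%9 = 1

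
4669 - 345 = 4324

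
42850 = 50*857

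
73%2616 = 73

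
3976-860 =3116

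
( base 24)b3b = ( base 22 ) D5H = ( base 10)6419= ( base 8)14423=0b1100100010011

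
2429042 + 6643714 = 9072756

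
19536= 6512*3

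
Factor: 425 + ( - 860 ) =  - 435 = -  3^1 * 5^1 * 29^1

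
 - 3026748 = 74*( - 40902) 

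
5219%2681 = 2538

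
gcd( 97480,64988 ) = 4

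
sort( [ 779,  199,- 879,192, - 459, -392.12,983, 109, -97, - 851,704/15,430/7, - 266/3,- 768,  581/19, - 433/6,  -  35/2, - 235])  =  [ - 879 ,  -  851,-768, - 459, - 392.12, - 235,- 97, - 266/3,-433/6,- 35/2, 581/19,  704/15 , 430/7, 109, 192, 199,779, 983 ] 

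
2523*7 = 17661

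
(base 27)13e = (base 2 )1100111000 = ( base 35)nj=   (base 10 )824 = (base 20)214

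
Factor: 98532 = 2^2*3^2*7^1*17^1*23^1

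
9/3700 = 9/3700=   0.00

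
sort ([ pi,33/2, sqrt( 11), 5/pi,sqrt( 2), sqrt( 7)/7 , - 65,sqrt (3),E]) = [-65,sqrt (7 )/7, sqrt(2),  5/pi,  sqrt(3) , E,  pi, sqrt ( 11), 33/2]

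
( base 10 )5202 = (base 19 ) e7f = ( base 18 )g10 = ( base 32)52I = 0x1452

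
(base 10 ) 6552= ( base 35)5c7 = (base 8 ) 14630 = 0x1998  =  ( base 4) 1212120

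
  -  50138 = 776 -50914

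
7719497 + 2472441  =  10191938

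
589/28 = 21 + 1/28 = 21.04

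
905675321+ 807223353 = 1712898674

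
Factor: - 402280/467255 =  -712/827 = - 2^3*89^1*827^( - 1 ) 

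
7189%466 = 199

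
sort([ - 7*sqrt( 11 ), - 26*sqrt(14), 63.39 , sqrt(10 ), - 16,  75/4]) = [ - 26*sqrt ( 14),-7*sqrt ( 11), - 16,  sqrt( 10 ),75/4,63.39]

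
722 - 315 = 407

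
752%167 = 84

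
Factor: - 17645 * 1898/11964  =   - 16745105/5982 = - 2^( - 1) *3^(-1)*5^1 * 13^1*73^1 * 997^( - 1)*3529^1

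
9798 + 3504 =13302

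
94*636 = 59784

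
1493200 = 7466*200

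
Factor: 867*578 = 501126 = 2^1*3^1*17^4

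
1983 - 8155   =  -6172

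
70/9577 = 70/9577 = 0.01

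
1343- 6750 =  - 5407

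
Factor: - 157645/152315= - 743^( - 1)*769^1 = - 769/743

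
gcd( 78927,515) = 1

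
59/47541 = 59/47541  =  0.00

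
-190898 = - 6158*31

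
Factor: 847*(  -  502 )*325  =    -  2^1*5^2*7^1*11^2 * 13^1*251^1 =- 138188050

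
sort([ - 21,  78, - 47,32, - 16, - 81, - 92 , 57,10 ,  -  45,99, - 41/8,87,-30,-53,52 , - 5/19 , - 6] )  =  [ - 92, - 81, - 53, - 47, - 45, - 30,-21, - 16, - 6, - 41/8, - 5/19 , 10,32,52, 57 , 78,87,99 ]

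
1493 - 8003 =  - 6510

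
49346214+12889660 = 62235874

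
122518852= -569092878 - - 691611730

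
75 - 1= 74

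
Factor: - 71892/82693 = -2^2*3^2*13^( - 1 )*1997^1 *6361^(  -  1)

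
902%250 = 152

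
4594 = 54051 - 49457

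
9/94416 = 3/31472 =0.00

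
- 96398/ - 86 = 1120+39/43 = 1120.91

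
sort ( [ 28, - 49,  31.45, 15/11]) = [-49,15/11,28,31.45] 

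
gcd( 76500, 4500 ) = 4500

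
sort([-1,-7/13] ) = [ - 1,-7/13]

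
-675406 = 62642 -738048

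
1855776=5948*312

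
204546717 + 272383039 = 476929756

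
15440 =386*40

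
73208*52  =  3806816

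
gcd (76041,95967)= 9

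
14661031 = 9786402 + 4874629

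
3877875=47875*81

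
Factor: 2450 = 2^1*5^2*7^2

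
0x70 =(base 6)304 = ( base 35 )37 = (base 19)5H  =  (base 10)112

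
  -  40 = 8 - 48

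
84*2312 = 194208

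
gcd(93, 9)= 3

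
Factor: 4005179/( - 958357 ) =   -  241^1*16619^1 *958357^( - 1 ) 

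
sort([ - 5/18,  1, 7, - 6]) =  [ - 6, - 5/18,1,7]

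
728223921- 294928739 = 433295182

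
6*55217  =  331302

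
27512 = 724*38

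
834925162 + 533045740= 1367970902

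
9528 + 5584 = 15112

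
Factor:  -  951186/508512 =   -  158531/84752 = - 2^(-4)*47^1*3373^1*5297^(-1)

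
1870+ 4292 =6162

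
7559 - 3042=4517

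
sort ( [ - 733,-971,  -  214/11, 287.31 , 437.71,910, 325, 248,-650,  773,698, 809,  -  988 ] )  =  [-988, - 971, - 733, - 650, - 214/11, 248,287.31,325,437.71, 698,  773, 809,910 ] 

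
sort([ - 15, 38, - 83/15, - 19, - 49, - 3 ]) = [ - 49,  -  19,  -  15, - 83/15 , - 3,  38]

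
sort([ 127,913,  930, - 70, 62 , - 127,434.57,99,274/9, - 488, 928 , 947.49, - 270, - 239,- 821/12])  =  [ - 488,-270, - 239,-127, - 70, - 821/12, 274/9, 62, 99,127,434.57, 913 , 928, 930,  947.49]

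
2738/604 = 1369/302 =4.53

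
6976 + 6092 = 13068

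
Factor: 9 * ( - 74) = -2^1 * 3^2*37^1 = - 666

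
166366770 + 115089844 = 281456614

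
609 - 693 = -84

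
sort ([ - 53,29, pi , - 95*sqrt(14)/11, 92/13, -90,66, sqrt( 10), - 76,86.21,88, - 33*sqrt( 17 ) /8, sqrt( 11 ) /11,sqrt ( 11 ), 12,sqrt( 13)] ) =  [ - 90, - 76, - 53, - 95*sqrt(14 ) /11, - 33*sqrt( 17)/8, sqrt(11 ) /11, pi, sqrt(10), sqrt(11) , sqrt( 13 ),92/13, 12,29, 66,86.21, 88]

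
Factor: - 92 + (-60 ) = - 2^3 * 19^1 = - 152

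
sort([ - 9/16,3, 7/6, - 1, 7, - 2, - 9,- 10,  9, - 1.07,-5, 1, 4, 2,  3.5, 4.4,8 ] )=[  -  10,  -  9, - 5, - 2,  -  1.07, - 1 ,  -  9/16, 1, 7/6,2, 3, 3.5, 4, 4.4,  7,8,9 ] 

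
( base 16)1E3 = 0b111100011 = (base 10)483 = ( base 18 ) 18f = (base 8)743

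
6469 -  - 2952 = 9421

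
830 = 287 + 543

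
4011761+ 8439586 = 12451347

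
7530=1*7530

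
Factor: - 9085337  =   - 9085337^1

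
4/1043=4/1043 = 0.00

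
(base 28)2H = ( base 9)81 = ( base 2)1001001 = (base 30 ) 2d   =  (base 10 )73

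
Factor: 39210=2^1*3^1*5^1*1307^1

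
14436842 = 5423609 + 9013233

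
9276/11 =843 + 3/11 = 843.27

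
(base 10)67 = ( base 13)52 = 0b1000011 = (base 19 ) 3A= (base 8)103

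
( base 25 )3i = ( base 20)4D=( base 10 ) 93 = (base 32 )2t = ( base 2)1011101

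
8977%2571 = 1264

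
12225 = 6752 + 5473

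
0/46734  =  0 = 0.00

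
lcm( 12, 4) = 12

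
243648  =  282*864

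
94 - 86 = 8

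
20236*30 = 607080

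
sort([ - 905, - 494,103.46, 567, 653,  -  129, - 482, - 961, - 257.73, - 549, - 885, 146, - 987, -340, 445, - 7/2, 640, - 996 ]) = [ - 996, - 987 ,-961, - 905, - 885, - 549, - 494, - 482, - 340,  -  257.73,-129, - 7/2,103.46,146, 445 , 567,640, 653] 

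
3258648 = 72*45259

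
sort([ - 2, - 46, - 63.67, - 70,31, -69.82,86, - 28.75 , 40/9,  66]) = [ - 70 , - 69.82 , - 63.67,  -  46, - 28.75, - 2,40/9,31, 66, 86]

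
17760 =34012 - 16252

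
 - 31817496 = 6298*(-5052)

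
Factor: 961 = 31^2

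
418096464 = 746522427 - 328425963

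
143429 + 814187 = 957616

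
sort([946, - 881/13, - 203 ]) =[-203, -881/13,946]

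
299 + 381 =680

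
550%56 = 46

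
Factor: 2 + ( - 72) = - 2^1 * 5^1* 7^1  =  - 70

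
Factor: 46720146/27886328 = 23360073/13943164 = 2^(-2)*3^1*11^1 * 73^1*167^( - 1)*9697^1*20873^(- 1)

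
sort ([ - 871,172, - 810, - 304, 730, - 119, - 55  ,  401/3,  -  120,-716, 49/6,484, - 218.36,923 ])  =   [ - 871, - 810, - 716, - 304 ,-218.36,- 120, - 119,-55,  49/6, 401/3,  172,  484,  730, 923]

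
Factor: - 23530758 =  - 2^1*3^1 * 241^1*16273^1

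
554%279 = 275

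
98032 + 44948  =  142980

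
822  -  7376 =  - 6554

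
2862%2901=2862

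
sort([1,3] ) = [1,3]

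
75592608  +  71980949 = 147573557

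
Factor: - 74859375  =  -3^1*5^6*1597^1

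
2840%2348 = 492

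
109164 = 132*827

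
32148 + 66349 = 98497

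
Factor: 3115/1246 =2^( - 1)*5^1=5/2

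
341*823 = 280643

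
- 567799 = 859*( - 661)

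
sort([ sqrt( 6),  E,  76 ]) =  [ sqrt( 6),E, 76 ]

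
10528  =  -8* ( - 1316 ) 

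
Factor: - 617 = - 617^1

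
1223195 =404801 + 818394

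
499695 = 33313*15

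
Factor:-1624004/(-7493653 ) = 2^2*23^( - 1 )*37^1*43^ (-1 )*7577^( - 1)*10973^1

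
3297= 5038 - 1741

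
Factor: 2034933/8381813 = 3^1*11^ ( - 1 )*31^1*21881^1*761983^( - 1)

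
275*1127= 309925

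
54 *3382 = 182628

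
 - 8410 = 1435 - 9845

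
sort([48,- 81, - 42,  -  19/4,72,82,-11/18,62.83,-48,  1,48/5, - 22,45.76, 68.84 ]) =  [ - 81, -48,-42, - 22,- 19/4,  -  11/18,1,48/5,45.76, 48,62.83,68.84,72,82 ] 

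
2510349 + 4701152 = 7211501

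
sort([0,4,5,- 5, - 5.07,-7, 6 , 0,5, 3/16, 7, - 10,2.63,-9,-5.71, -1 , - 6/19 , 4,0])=[ - 10 , - 9, - 7, - 5.71, - 5.07, - 5, - 1, - 6/19, 0, 0,0,3/16,2.63 , 4 , 4,5,5,6, 7]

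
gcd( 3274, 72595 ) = 1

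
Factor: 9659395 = 5^1 * 41^1*47119^1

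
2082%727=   628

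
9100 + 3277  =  12377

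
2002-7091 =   -  5089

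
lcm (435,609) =3045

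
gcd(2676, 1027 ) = 1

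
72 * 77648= 5590656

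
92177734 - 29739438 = 62438296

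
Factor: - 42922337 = -42922337^1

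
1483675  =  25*59347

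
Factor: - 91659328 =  - 2^6*1432177^1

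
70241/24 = 70241/24 = 2926.71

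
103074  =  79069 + 24005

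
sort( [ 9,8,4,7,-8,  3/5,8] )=[  -  8,3/5,4,7,  8,8, 9] 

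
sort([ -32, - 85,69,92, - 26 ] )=[ - 85, - 32,-26,69,92] 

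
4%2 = 0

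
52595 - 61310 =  - 8715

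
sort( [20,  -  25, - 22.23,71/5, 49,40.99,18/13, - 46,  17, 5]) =[ - 46,  -  25,  -  22.23,18/13,5, 71/5, 17, 20, 40.99, 49]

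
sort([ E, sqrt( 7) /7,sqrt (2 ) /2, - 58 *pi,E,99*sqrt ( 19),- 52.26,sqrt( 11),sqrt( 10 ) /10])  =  [ - 58* pi, - 52.26,sqrt ( 10) /10,sqrt( 7 )/7,  sqrt(2) /2,  E,E, sqrt(11 ), 99*sqrt( 19 )]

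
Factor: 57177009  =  3^4*29^1*101^1 * 241^1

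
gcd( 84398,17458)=2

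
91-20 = 71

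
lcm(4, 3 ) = 12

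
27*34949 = 943623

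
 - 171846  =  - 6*28641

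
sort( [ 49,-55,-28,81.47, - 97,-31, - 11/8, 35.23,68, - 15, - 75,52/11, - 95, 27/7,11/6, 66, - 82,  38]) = [ - 97, - 95, - 82,-75,-55, - 31,-28, - 15 ,-11/8,11/6, 27/7, 52/11, 35.23,  38,49 , 66,68, 81.47 ] 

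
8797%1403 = 379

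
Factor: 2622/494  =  69/13 = 3^1*13^( - 1)*23^1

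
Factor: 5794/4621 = 2^1*2897^1*4621^ ( - 1)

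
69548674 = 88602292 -19053618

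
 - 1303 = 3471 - 4774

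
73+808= 881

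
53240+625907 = 679147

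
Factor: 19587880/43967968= 2448485/5495996 = 2^( - 2)*5^1* 11^( - 1)* 13^1 * 139^1*271^1*124909^ ( - 1 ) 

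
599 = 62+537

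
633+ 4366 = 4999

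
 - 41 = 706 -747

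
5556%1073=191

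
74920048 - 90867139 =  - 15947091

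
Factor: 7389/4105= 9/5 = 3^2*5^( - 1)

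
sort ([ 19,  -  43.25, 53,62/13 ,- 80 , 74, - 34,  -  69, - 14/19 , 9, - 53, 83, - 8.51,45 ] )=[ - 80,-69, - 53, - 43.25, - 34, - 8.51, - 14/19,  62/13,  9 , 19,  45,  53 , 74,  83 ]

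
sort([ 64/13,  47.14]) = [ 64/13,47.14]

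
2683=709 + 1974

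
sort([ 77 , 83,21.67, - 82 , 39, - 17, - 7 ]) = [ - 82, - 17, - 7, 21.67, 39, 77, 83 ]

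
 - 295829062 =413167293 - 708996355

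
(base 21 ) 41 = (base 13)67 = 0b1010101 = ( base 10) 85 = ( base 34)2H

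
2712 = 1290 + 1422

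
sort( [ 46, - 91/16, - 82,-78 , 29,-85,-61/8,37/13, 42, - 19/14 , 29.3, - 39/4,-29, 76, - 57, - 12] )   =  [ - 85,-82,-78 , - 57, - 29, - 12, - 39/4, - 61/8, - 91/16, - 19/14, 37/13, 29, 29.3, 42, 46, 76] 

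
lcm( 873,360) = 34920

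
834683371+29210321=863893692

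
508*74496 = 37843968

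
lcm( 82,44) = 1804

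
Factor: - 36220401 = -3^2*7^1*67^1*8581^1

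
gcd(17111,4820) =241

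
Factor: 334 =2^1*167^1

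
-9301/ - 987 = 9301/987 = 9.42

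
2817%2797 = 20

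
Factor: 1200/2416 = 75/151  =  3^1*5^2 *151^(  -  1 ) 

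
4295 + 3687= 7982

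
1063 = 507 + 556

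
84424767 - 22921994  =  61502773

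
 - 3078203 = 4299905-7378108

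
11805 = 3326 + 8479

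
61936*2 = 123872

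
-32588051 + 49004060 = 16416009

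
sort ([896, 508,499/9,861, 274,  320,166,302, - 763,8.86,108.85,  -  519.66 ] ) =[ - 763, - 519.66, 8.86,499/9, 108.85, 166,274,302,320,508,861, 896 ]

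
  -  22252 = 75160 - 97412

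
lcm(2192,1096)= 2192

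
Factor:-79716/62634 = - 14/11  =  - 2^1 * 7^1*11^( - 1 )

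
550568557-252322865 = 298245692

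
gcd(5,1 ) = 1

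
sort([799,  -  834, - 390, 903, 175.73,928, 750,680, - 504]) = [ - 834, - 504, - 390,175.73,680,  750,799,903,928 ]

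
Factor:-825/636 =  -2^(-2 )*5^2*11^1*53^( - 1) = -275/212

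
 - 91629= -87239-4390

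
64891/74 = 64891/74 = 876.91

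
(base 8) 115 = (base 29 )2j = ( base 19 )41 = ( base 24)35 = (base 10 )77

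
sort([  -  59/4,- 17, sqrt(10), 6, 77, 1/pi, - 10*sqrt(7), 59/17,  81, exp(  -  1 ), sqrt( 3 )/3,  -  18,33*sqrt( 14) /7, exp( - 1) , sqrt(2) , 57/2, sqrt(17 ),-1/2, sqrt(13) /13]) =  [ - 10 * sqrt( 7), - 18 ,-17,  -  59/4, - 1/2, sqrt( 13)/13, 1/pi , exp( - 1),exp(- 1),sqrt(3)/3, sqrt(2), sqrt(10),59/17, sqrt( 17), 6,33*sqrt( 14) /7,57/2 , 77, 81 ]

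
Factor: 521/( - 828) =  - 2^(  -  2)*3^ ( - 2)*23^(-1 )*521^1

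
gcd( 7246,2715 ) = 1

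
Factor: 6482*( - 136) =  - 2^4 * 7^1*17^1*463^1 = - 881552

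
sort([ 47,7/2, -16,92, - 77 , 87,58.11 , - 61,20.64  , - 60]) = [ - 77, - 61, - 60,-16, 7/2 , 20.64,47,58.11, 87, 92]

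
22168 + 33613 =55781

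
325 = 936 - 611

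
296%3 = 2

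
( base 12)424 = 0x25c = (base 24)114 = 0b1001011100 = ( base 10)604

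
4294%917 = 626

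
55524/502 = 110 + 152/251 = 110.61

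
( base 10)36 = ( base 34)12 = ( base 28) 18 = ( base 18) 20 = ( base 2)100100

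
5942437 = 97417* 61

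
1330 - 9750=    - 8420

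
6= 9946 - 9940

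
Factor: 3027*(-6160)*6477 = - 2^4* 3^2*5^1*7^1 * 11^1*17^1*127^1*  1009^1 = - 120772214640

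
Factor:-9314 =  - 2^1 * 4657^1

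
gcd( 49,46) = 1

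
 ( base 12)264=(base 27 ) dd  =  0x16c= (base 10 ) 364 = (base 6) 1404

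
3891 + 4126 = 8017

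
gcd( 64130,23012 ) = 22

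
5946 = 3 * 1982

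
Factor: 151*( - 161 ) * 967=  -  7^1*23^1*151^1*967^1 = -  23508737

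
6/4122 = 1/687 = 0.00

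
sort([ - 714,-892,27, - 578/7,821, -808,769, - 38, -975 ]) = [ - 975, -892, - 808, - 714, - 578/7, - 38,27,769, 821] 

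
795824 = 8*99478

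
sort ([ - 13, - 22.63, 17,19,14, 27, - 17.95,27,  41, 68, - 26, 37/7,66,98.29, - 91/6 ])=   [ - 26,-22.63, - 17.95 , - 91/6, - 13,37/7,14, 17, 19, 27, 27,41,  66, 68 , 98.29]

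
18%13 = 5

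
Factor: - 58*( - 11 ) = 2^1*11^1*29^1 =638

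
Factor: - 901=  - 17^1*53^1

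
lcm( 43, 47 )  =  2021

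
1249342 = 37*33766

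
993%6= 3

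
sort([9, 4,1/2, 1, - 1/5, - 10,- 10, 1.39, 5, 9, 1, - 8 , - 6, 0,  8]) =[ - 10, - 10, -8, - 6, - 1/5, 0, 1/2,1, 1,1.39,4 , 5,  8, 9, 9]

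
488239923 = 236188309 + 252051614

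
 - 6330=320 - 6650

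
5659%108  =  43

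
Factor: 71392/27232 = 97/37 = 37^(- 1)*97^1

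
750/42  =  125/7= 17.86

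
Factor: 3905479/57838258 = 2^( - 1)*541^1*7219^1 * 28919129^ ( - 1) 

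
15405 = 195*79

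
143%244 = 143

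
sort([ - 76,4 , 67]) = [ - 76, 4, 67]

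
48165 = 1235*39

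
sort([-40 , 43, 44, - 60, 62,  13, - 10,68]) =[ - 60,-40 , - 10,13,  43,44, 62,68 ] 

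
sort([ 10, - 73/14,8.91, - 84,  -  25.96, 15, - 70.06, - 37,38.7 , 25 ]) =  [- 84, - 70.06, - 37, - 25.96,-73/14,8.91,10, 15, 25, 38.7 ] 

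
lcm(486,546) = 44226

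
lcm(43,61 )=2623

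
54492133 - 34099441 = 20392692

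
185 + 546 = 731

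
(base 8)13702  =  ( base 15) 1c07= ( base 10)6082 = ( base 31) 6A6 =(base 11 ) 462a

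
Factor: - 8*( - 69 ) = 552 = 2^3*3^1 * 23^1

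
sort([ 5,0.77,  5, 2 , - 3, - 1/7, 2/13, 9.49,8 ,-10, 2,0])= [-10, - 3,-1/7,0 , 2/13,0.77, 2,2, 5, 5,8, 9.49]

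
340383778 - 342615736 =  - 2231958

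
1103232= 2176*507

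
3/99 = 1/33= 0.03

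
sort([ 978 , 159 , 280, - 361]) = [ - 361,159,280 , 978]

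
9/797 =9/797 = 0.01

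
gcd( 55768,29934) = 2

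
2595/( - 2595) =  - 1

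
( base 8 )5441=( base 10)2849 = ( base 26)45f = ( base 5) 42344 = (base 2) 101100100001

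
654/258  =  109/43 =2.53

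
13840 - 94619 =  - 80779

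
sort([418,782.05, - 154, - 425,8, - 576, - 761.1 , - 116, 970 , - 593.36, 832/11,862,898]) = [  -  761.1,  -  593.36, - 576, - 425, - 154 , - 116,  8, 832/11, 418,782.05,862,898,  970]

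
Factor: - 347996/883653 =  - 2^2 * 3^( - 1)*11^2 * 719^1 * 294551^( - 1 )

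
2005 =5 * 401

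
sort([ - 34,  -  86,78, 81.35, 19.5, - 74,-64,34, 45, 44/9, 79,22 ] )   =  [  -  86,-74, - 64, - 34, 44/9, 19.5,  22, 34, 45,78, 79, 81.35 ]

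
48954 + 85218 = 134172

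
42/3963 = 14/1321 = 0.01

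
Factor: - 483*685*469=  - 3^1 * 5^1*7^2*23^1 * 67^1 * 137^1 = - 155170995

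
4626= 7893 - 3267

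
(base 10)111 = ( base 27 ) 43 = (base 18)63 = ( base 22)51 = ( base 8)157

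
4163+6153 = 10316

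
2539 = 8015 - 5476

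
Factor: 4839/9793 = 3^1*7^(-1)*1399^( - 1)*1613^1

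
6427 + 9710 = 16137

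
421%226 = 195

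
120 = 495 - 375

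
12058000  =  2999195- - 9058805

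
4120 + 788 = 4908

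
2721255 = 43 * 63285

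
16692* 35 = 584220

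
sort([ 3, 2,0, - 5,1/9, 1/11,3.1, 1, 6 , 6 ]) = [ - 5, 0,1/11, 1/9, 1,  2, 3, 3.1,6,  6]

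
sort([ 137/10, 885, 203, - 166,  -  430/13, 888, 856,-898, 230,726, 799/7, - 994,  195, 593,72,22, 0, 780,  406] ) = [  -  994, - 898,  -  166, - 430/13,  0, 137/10,22, 72, 799/7, 195, 203 , 230 , 406, 593,726,780,856,885,888]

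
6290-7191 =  - 901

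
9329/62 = 9329/62  =  150.47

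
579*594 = 343926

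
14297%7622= 6675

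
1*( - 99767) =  - 99767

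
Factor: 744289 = 7^1*13^1*8179^1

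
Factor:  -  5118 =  - 2^1*3^1*853^1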